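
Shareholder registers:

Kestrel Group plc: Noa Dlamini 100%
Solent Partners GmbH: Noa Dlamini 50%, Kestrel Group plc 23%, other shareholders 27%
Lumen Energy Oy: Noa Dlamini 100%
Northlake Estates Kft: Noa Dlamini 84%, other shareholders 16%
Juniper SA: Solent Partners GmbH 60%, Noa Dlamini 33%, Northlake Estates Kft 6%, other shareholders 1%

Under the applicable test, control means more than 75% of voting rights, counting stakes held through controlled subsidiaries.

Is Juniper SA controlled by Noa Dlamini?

No

Noa holds 100% of Kestrel, so Noa controls Kestrel.
Noa holds 100% of Lumen, so Noa controls Lumen.
Noa holds 84% of Northlake, so Noa controls Northlake.
In Juniper, Noa's side holds only 33% + 6% = 39%, not > 75%.
So Noa does not control Juniper.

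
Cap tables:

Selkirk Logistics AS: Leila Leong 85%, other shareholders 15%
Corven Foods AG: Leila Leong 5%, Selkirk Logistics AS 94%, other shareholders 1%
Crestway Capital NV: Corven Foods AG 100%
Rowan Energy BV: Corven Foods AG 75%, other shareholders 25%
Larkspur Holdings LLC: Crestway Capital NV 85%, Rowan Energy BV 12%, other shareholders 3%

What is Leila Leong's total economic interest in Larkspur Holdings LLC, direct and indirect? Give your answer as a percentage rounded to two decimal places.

Leila reaches Larkspur along 4 paths.
Via Corven → Crestway: 5% × 100% × 85% = 4.25%.
Via Selkirk → Corven → Crestway: 85% × 94% × 100% × 85% = 67.915%.
Via Corven → Rowan: 5% × 75% × 12% = 0.45%.
Via Selkirk → Corven → Rowan: 85% × 94% × 75% × 12% = 7.191%.
Total: 4.25% + 67.915% + 0.45% + 7.191% = 79.806%.
Rounded: 79.81%.

79.81%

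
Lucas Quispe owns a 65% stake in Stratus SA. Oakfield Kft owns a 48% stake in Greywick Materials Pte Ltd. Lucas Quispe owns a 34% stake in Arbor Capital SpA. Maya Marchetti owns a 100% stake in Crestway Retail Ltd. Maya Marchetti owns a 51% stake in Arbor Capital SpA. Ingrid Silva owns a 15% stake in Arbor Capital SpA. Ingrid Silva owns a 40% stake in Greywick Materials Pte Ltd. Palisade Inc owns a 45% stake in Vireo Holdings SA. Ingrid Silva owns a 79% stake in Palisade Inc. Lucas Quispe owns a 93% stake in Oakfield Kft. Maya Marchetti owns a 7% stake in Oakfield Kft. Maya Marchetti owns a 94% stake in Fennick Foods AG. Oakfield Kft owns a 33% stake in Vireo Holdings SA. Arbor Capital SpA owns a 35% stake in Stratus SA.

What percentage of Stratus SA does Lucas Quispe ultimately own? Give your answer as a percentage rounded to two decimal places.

Lucas reaches Stratus along 2 paths.
Via Arbor: 34% × 35% = 11.9%.
Direct stake: 65% = 65%.
Total: 11.9% + 65% = 76.9%.
Rounded: 76.90%.

76.90%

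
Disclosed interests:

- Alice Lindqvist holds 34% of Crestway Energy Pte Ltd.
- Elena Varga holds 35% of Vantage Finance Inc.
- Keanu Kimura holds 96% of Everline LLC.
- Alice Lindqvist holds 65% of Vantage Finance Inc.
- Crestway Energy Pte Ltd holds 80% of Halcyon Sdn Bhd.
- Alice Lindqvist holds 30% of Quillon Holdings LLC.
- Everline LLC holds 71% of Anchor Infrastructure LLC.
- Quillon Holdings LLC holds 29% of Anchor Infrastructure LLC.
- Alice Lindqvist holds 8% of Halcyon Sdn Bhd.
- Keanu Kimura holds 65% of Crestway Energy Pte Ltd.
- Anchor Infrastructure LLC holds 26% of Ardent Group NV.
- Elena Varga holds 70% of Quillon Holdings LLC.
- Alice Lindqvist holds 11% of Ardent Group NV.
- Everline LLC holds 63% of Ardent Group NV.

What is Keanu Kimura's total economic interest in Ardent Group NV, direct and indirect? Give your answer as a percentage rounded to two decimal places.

78.20%

Keanu reaches Ardent along 2 paths.
Via Everline → Anchor: 96% × 71% × 26% = 17.7216%.
Via Everline: 96% × 63% = 60.48%.
Total: 17.7216% + 60.48% = 78.2016%.
Rounded: 78.20%.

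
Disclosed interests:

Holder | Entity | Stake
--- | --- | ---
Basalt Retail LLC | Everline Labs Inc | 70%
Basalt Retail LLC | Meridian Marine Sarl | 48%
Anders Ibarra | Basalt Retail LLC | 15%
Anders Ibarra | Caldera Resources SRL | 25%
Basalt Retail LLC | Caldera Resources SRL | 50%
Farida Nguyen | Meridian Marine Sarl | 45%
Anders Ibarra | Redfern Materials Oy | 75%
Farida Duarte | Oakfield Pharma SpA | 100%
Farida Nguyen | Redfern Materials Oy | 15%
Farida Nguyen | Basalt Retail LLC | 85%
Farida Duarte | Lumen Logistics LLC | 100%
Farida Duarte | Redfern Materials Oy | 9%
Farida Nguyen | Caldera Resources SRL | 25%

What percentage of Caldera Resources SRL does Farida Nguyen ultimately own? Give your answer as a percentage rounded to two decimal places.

Farida Nguyen reaches Caldera along 2 paths.
Direct stake: 25% = 25%.
Via Basalt: 85% × 50% = 42.5%.
Total: 25% + 42.5% = 67.5%.
Rounded: 67.50%.

67.50%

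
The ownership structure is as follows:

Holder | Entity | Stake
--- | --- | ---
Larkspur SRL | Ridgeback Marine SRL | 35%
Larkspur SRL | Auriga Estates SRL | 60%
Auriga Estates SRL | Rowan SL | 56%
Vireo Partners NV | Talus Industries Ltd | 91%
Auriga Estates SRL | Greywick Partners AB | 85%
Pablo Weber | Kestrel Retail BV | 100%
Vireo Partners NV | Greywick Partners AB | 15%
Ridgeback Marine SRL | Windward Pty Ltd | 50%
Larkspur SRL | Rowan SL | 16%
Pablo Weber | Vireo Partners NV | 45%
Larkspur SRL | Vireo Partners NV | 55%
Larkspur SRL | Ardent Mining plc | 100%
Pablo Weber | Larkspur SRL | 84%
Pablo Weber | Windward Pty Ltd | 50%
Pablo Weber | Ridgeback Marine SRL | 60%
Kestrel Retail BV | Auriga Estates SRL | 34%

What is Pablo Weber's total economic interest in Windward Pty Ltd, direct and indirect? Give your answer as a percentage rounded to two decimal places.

Pablo reaches Windward along 3 paths.
Direct stake: 50% = 50%.
Via Ridgeback: 60% × 50% = 30%.
Via Larkspur → Ridgeback: 84% × 35% × 50% = 14.7%.
Total: 50% + 30% + 14.7% = 94.7%.
Rounded: 94.70%.

94.70%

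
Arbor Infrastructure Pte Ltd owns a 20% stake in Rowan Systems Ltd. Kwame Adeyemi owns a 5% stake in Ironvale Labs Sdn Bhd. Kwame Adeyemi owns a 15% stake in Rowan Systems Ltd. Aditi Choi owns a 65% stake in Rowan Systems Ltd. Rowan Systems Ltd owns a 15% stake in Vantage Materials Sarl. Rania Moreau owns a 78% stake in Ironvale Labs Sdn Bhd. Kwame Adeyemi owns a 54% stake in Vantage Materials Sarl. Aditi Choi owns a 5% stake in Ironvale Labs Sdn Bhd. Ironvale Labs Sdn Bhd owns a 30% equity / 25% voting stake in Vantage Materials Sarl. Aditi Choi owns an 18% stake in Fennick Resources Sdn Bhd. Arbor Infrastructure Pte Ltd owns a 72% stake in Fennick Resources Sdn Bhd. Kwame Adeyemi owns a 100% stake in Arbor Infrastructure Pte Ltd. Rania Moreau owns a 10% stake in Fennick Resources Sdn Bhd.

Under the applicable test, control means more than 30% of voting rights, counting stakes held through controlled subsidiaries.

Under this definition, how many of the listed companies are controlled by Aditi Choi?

1

Aditi holds 65% of Rowan, so Aditi controls Rowan.
No other company's threshold is met.
Aditi controls 1 company.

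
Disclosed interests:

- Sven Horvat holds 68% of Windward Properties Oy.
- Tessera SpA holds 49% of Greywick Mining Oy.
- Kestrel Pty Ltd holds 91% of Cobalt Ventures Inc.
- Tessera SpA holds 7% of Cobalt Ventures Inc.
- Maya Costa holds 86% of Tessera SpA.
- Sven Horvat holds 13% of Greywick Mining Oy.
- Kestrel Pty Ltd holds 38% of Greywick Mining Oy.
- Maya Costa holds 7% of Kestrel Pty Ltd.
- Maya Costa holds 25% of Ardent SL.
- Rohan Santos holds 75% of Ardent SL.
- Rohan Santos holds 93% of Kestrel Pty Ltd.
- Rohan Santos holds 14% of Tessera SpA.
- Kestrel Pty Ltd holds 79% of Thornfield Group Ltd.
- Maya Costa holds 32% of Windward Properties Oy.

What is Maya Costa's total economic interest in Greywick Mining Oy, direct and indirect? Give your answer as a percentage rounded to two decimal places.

44.80%

Maya reaches Greywick along 2 paths.
Via Tessera: 86% × 49% = 42.14%.
Via Kestrel: 7% × 38% = 2.66%.
Total: 42.14% + 2.66% = 44.8%.
Rounded: 44.80%.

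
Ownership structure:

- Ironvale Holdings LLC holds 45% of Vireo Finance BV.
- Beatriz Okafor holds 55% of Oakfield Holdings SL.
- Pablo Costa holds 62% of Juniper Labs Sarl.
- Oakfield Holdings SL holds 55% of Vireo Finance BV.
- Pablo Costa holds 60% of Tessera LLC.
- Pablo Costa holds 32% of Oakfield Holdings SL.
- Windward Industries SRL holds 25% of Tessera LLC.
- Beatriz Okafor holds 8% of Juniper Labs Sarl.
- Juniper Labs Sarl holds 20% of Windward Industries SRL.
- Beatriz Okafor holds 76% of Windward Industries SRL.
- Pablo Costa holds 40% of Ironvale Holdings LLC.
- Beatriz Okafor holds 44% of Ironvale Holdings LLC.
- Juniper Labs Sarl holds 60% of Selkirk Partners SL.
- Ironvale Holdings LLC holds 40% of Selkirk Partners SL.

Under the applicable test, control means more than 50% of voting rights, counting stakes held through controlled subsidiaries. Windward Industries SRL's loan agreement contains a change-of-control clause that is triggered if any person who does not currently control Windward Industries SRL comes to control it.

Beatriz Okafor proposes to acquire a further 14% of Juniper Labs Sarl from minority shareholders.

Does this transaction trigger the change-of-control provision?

No

The purchase changes only Beatriz's holdings, so Beatriz is the only person who could newly come to control Windward.
Beatriz holds 76% of Windward, so Beatriz controls Windward.
So Beatriz already controls Windward before the transaction.
After the purchase, Beatriz's direct stake in Juniper rises to 8% + 14% = 22%.
Beatriz controlled Windward already, so this is not a new person acquiring control; every other person's position is unchanged or reduced.
No new person acquires control, so the clause is not triggered.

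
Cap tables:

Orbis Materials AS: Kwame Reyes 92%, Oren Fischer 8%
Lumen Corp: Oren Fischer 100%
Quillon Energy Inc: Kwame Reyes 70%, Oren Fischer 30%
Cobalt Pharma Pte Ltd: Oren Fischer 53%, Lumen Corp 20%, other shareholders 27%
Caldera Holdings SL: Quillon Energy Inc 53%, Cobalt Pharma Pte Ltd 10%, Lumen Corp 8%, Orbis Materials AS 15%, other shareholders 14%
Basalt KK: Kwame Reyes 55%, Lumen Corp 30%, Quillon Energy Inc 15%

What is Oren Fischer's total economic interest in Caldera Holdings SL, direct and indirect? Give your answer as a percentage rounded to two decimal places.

32.40%

Oren reaches Caldera along 5 paths.
Via Quillon: 30% × 53% = 15.9%.
Via Cobalt: 53% × 10% = 5.3%.
Via Lumen → Cobalt: 100% × 20% × 10% = 2%.
Via Lumen: 100% × 8% = 8%.
Via Orbis: 8% × 15% = 1.2%.
Total: 15.9% + 5.3% + 2% + 8% + 1.2% = 32.4%.
Rounded: 32.40%.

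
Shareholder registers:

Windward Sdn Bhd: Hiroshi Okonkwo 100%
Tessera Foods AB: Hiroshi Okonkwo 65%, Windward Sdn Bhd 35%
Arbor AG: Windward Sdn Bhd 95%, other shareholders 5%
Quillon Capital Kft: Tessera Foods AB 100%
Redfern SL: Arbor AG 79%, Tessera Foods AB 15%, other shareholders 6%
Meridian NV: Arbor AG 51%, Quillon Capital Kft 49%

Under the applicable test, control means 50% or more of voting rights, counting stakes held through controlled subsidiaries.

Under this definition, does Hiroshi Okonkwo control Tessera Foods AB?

Yes

Hiroshi holds 100% of Windward, so Hiroshi controls Windward.
Hiroshi and Windward together hold 65% + 35% = 100% of Tessera, so Hiroshi controls Tessera.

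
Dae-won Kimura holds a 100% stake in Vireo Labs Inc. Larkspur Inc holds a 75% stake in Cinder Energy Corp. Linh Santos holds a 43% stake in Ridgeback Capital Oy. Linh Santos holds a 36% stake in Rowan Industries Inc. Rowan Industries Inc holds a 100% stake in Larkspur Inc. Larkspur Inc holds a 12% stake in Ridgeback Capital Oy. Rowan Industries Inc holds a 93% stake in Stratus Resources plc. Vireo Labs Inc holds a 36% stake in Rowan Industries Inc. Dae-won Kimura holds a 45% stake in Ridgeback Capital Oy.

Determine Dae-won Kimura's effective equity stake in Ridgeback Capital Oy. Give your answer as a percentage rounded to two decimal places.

49.32%

Dae-won reaches Ridgeback along 2 paths.
Via Vireo → Rowan → Larkspur: 100% × 36% × 100% × 12% = 4.32%.
Direct stake: 45% = 45%.
Total: 4.32% + 45% = 49.32%.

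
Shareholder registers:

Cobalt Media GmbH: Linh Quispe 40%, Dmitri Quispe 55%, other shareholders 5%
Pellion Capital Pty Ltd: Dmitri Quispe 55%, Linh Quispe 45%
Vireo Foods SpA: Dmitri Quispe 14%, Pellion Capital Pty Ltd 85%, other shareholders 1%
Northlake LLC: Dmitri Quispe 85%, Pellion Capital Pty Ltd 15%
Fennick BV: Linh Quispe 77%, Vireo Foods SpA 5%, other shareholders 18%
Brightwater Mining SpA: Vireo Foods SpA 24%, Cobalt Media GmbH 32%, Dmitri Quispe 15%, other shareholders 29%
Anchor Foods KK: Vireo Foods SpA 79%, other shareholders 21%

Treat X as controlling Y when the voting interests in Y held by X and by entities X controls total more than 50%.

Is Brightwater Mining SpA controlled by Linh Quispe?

Linh holds 77% of Fennick, so Linh controls Fennick.
Neither Linh nor any entity Linh controls holds any voting interest in Brightwater.
So Linh does not control Brightwater.

No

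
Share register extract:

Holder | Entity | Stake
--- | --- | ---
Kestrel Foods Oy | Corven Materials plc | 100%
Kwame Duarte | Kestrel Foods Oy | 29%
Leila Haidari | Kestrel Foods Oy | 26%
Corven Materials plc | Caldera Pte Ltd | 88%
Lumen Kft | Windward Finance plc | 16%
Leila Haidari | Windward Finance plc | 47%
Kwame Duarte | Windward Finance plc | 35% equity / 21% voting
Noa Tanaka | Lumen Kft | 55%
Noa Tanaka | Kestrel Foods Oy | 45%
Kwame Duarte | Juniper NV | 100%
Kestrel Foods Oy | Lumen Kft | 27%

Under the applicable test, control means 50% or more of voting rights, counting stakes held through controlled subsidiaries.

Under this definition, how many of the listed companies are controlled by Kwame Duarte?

1

Kwame holds 100% of Juniper, so Kwame controls Juniper.
No other company's threshold is met.
Kwame controls 1 company.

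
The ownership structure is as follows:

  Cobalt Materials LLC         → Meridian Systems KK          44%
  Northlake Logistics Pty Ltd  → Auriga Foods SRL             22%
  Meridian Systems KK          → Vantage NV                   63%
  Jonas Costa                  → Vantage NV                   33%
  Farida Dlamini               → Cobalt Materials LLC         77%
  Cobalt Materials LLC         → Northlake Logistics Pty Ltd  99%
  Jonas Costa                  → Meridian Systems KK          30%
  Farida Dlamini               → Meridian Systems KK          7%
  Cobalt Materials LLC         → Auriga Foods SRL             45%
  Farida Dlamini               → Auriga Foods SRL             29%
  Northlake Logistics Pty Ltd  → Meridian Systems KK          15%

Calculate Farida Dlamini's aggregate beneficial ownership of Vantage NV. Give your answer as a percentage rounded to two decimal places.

Farida reaches Vantage along 3 paths.
Via Cobalt → Meridian: 77% × 44% × 63% = 21.3444%.
Via Cobalt → Northlake → Meridian: 77% × 99% × 15% × 63% = 7.203735%.
Via Meridian: 7% × 63% = 4.41%.
Total: 21.3444% + 7.203735% + 4.41% = 32.958135%.
Rounded: 32.96%.

32.96%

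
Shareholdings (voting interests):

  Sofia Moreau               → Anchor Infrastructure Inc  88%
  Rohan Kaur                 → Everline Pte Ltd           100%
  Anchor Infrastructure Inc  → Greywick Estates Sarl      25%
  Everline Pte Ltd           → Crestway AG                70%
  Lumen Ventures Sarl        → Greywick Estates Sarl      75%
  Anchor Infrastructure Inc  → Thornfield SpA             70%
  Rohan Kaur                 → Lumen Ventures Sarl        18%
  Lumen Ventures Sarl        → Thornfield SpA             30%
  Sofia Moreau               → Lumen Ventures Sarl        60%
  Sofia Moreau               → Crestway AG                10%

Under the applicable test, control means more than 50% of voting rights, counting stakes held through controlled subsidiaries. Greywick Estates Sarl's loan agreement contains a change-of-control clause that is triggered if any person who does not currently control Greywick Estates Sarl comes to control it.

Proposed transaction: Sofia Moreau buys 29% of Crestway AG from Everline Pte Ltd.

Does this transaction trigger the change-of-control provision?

No

The purchase adds only to Sofia's holdings (Everline's stake shrinks), so Sofia is the only person who could newly come to control Greywick.
Sofia holds 60% of Lumen, so Sofia controls Lumen.
Sofia holds 88% of Anchor, so Sofia controls Anchor.
Lumen and Anchor together hold 75% + 25% = 100% of Greywick, so Sofia controls Greywick.
So Sofia already controls Greywick before the transaction.
After the purchase, Sofia's direct stake in Crestway rises to 10% + 29% = 39%, and Everline's stake falls to 41%.
Sofia controlled Greywick already, so this is not a new person acquiring control; every other person's position is unchanged or reduced.
No new person acquires control, so the clause is not triggered.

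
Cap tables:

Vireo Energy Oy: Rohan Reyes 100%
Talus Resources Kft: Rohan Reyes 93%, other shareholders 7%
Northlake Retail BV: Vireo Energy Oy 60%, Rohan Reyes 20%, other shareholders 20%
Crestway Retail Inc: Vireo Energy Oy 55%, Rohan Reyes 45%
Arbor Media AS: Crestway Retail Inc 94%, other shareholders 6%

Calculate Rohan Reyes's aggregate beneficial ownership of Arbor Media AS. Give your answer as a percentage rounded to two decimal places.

94.00%

Rohan reaches Arbor along 2 paths.
Via Vireo → Crestway: 100% × 55% × 94% = 51.7%.
Via Crestway: 45% × 94% = 42.3%.
Total: 51.7% + 42.3% = 94%.
Rounded: 94.00%.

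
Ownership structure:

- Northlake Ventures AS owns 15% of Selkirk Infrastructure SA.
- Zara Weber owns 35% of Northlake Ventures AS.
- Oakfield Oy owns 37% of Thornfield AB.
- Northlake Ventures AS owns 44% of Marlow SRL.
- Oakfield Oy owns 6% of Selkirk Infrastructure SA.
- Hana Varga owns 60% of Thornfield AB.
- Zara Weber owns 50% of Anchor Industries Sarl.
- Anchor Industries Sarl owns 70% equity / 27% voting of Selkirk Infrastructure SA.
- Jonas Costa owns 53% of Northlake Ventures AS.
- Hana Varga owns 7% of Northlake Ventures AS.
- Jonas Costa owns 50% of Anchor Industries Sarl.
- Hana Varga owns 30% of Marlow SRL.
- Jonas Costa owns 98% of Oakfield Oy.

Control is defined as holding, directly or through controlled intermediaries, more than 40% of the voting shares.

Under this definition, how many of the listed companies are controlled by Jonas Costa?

Jonas holds 53% of Northlake, so Jonas controls Northlake.
Jonas holds 98% of Oakfield, so Jonas controls Oakfield.
Northlake holds 44% of Marlow, so Jonas controls Marlow.
Jonas holds 50% of Anchor, so Jonas controls Anchor.
Anchor and Northlake and Oakfield together hold 27% + 15% + 6% = 48% of Selkirk, so Jonas controls Selkirk.
No other company's threshold is met.
Jonas controls 5 companies.

5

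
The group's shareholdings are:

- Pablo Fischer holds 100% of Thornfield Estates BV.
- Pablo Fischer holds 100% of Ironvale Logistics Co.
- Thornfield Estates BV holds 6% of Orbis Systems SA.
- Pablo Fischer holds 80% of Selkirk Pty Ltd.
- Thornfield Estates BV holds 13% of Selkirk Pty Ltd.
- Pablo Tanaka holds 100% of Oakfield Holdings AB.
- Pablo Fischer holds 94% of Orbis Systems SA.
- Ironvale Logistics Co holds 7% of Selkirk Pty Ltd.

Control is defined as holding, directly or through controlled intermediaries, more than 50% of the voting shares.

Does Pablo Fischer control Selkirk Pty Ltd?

Yes

Pablo Fischer holds 100% of Ironvale, so Pablo Fischer controls Ironvale.
Pablo Fischer holds 100% of Thornfield, so Pablo Fischer controls Thornfield.
Ironvale and Thornfield and Pablo Fischer together hold 7% + 13% + 80% = 100% of Selkirk, so Pablo Fischer controls Selkirk.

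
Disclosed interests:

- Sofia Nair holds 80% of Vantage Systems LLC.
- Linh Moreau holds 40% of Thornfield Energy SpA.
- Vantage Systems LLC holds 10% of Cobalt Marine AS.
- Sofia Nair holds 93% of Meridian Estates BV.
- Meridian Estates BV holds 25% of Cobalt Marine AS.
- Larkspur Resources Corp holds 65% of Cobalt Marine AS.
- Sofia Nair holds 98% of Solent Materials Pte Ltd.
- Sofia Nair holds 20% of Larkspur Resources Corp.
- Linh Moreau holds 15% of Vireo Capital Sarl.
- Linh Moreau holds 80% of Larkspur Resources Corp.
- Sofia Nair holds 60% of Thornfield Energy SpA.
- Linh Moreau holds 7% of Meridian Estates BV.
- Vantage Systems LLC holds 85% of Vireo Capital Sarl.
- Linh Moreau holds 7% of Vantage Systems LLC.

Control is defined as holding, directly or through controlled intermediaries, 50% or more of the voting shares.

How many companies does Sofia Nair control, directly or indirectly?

5

Sofia holds 80% of Vantage, so Sofia controls Vantage.
Sofia holds 93% of Meridian, so Sofia controls Meridian.
Sofia holds 98% of Solent, so Sofia controls Solent.
Vantage holds 85% of Vireo, so Sofia controls Vireo.
Sofia holds 60% of Thornfield, so Sofia controls Thornfield.
No other company's threshold is met.
Sofia controls 5 companies.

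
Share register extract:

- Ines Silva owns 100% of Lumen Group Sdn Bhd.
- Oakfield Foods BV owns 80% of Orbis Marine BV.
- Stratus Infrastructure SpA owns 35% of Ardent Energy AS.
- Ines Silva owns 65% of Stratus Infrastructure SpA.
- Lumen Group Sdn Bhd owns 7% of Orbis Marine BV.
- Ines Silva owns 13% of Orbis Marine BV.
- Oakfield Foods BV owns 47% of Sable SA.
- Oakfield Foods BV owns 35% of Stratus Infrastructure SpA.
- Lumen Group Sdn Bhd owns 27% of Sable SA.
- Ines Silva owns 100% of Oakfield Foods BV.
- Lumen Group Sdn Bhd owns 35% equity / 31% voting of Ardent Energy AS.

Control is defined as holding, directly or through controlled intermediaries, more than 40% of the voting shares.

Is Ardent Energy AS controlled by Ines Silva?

Ines holds 100% of Oakfield, so Ines controls Oakfield.
Oakfield and Ines together hold 35% + 65% = 100% of Stratus, so Ines controls Stratus.
Ines holds 100% of Lumen, so Ines controls Lumen.
Stratus and Lumen together hold 35% + 31% = 66% of Ardent, so Ines controls Ardent.

Yes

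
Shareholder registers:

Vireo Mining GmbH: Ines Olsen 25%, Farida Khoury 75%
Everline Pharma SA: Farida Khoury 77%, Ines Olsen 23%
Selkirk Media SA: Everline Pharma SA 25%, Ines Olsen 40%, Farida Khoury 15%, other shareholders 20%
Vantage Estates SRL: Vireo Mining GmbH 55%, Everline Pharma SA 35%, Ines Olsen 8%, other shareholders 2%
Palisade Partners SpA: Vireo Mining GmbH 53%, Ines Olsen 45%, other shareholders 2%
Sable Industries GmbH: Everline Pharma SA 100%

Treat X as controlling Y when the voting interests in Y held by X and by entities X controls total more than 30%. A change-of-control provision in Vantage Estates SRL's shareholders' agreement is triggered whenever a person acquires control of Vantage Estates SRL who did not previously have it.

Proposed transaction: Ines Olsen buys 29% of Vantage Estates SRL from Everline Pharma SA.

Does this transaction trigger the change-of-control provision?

The purchase adds only to Ines's holdings (Everline's stake shrinks), so Ines is the only person who could newly come to control Vantage.
Ines holds 40% of Selkirk, so Ines controls Selkirk.
Ines holds 45% of Palisade, so Ines controls Palisade.
In Vantage, Ines's side holds only 8%, not > 30%.
So before the transaction, Ines does not control Vantage.
After the purchase, Ines's direct stake in Vantage rises to 8% + 29% = 37%, and Everline's stake falls to 6%.
Ines holds 37% of Vantage, so Ines controls Vantage.
Ines did not control Vantage before and does after, so the clause is triggered.

Yes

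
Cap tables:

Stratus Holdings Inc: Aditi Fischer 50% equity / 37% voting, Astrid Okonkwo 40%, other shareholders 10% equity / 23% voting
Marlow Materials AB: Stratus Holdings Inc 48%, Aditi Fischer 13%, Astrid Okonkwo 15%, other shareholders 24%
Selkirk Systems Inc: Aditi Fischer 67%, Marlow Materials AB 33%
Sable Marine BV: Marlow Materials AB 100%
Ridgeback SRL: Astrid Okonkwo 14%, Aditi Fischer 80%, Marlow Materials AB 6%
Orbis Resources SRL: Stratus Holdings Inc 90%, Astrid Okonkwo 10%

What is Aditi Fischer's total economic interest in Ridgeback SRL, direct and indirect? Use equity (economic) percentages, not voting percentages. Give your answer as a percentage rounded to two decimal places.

82.22%

Aditi reaches Ridgeback along 3 paths.
Direct stake: 80% = 80%.
Via Stratus → Marlow: 50% × 48% × 6% = 1.44%.
Via Marlow: 13% × 6% = 0.78%.
Total: 80% + 1.44% + 0.78% = 82.22%.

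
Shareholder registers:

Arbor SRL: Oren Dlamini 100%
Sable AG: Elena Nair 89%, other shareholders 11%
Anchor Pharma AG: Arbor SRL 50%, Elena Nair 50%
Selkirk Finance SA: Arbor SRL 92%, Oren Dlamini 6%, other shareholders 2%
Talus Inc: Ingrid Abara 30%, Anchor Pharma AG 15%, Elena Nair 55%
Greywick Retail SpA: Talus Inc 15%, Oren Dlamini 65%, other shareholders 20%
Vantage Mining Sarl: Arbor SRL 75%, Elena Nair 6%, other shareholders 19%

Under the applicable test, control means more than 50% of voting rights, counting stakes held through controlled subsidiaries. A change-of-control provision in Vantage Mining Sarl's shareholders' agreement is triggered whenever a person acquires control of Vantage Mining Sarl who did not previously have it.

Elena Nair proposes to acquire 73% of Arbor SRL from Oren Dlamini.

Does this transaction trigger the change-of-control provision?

The purchase adds only to Elena's holdings (Oren's stake shrinks), so Elena is the only person who could newly come to control Vantage.
Elena holds 89% of Sable, so Elena controls Sable.
Elena holds 55% of Talus, so Elena controls Talus.
In Vantage, Elena's side holds only 6%, not > 50%.
So before the transaction, Elena does not control Vantage.
After the purchase, Elena holds 73% of Arbor directly, and Oren's stake falls to 27%.
Elena holds 73% of Arbor, so Elena controls Arbor.
Arbor and Elena together hold 75% + 6% = 81% of Vantage, so Elena controls Vantage.
Elena did not control Vantage before and does after, so the clause is triggered.

Yes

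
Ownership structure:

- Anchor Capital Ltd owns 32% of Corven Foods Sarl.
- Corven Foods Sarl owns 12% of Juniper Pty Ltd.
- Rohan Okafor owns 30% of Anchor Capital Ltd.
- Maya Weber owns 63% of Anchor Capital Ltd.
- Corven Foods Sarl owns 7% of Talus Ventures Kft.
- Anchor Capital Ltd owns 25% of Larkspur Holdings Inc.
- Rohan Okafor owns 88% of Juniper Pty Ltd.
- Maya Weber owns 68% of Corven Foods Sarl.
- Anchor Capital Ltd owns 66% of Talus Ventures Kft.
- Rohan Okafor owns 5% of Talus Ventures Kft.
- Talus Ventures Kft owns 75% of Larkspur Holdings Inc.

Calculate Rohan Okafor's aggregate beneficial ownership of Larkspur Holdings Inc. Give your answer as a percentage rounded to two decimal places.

Rohan reaches Larkspur along 4 paths.
Via Anchor: 30% × 25% = 7.5%.
Via Talus: 5% × 75% = 3.75%.
Via Anchor → Talus: 30% × 66% × 75% = 14.85%.
Via Anchor → Corven → Talus: 30% × 32% × 7% × 75% = 0.504%.
Total: 7.5% + 3.75% + 14.85% + 0.504% = 26.604%.
Rounded: 26.60%.

26.60%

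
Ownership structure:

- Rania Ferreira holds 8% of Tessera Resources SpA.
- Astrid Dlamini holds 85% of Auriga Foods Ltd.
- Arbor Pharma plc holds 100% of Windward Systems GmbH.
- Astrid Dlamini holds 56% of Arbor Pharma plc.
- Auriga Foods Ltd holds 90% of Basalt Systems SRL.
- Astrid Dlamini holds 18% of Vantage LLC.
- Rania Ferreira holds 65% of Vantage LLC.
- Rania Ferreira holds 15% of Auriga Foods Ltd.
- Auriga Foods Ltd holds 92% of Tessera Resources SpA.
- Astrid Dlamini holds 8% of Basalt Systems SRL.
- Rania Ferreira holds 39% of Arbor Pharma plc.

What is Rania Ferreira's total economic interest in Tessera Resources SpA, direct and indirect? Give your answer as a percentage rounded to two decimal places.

21.80%

Rania reaches Tessera along 2 paths.
Via Auriga: 15% × 92% = 13.8%.
Direct stake: 8% = 8%.
Total: 13.8% + 8% = 21.8%.
Rounded: 21.80%.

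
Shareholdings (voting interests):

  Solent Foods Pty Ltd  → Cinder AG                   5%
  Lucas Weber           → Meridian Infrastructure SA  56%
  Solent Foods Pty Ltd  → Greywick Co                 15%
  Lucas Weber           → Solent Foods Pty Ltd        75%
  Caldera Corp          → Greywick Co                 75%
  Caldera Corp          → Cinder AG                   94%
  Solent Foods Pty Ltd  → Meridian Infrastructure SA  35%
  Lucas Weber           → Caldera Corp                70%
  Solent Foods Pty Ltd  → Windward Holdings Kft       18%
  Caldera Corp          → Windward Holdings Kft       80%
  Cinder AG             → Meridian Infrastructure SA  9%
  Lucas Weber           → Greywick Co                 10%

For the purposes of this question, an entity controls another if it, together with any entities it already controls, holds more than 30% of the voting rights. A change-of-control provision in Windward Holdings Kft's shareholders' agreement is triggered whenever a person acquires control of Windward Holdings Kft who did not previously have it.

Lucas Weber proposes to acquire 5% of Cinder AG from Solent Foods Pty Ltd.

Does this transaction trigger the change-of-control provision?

No

The purchase adds only to Lucas's holdings (Solent's stake shrinks), so Lucas is the only person who could newly come to control Windward.
Lucas holds 70% of Caldera, so Lucas controls Caldera.
Lucas holds 75% of Solent, so Lucas controls Solent.
Caldera and Solent together hold 80% + 18% = 98% of Windward, so Lucas controls Windward.
So Lucas already controls Windward before the transaction.
After the purchase, Lucas holds 5% of Cinder directly, and Solent's stake falls to 0%.
Lucas controlled Windward already, so this is not a new person acquiring control; every other person's position is unchanged or reduced.
No new person acquires control, so the clause is not triggered.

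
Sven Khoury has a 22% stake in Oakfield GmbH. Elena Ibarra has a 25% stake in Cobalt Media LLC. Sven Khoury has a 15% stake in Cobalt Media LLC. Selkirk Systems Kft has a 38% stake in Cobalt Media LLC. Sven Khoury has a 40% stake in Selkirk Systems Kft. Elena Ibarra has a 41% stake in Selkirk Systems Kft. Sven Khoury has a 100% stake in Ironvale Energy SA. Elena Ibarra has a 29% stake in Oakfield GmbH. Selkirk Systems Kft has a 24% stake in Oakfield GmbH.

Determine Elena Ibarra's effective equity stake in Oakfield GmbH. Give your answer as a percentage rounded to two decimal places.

Elena reaches Oakfield along 2 paths.
Direct stake: 29% = 29%.
Via Selkirk: 41% × 24% = 9.84%.
Total: 29% + 9.84% = 38.84%.

38.84%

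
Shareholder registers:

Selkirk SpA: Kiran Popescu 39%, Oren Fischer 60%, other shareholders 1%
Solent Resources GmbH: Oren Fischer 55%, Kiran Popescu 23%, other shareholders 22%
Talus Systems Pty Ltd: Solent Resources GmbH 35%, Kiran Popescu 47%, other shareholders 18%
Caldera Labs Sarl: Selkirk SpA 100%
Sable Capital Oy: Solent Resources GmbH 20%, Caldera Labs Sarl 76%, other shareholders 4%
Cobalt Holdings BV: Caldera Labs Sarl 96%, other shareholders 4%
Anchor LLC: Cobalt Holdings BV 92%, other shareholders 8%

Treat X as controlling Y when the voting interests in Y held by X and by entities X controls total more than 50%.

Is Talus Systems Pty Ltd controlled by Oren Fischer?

Oren holds 60% of Selkirk, so Oren controls Selkirk.
Oren holds 55% of Solent, so Oren controls Solent.
Selkirk holds 100% of Caldera, so Oren controls Caldera.
Solent and Caldera together hold 20% + 76% = 96% of Sable, so Oren controls Sable.
Caldera holds 96% of Cobalt, so Oren controls Cobalt.
Cobalt holds 92% of Anchor, so Oren controls Anchor.
In Talus, Oren's side holds only 35%, not > 50%.
So Oren does not control Talus.

No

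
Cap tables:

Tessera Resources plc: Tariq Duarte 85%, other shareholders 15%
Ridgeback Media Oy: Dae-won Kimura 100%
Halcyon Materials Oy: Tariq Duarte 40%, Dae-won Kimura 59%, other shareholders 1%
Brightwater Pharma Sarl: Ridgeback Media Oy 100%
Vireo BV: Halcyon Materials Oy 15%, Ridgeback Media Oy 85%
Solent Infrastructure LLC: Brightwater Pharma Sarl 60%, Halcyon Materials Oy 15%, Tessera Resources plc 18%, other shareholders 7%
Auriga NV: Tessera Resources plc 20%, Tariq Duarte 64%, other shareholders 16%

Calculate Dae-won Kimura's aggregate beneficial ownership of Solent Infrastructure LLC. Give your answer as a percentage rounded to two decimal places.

Dae-won reaches Solent along 2 paths.
Via Ridgeback → Brightwater: 100% × 100% × 60% = 60%.
Via Halcyon: 59% × 15% = 8.85%.
Total: 60% + 8.85% = 68.85%.

68.85%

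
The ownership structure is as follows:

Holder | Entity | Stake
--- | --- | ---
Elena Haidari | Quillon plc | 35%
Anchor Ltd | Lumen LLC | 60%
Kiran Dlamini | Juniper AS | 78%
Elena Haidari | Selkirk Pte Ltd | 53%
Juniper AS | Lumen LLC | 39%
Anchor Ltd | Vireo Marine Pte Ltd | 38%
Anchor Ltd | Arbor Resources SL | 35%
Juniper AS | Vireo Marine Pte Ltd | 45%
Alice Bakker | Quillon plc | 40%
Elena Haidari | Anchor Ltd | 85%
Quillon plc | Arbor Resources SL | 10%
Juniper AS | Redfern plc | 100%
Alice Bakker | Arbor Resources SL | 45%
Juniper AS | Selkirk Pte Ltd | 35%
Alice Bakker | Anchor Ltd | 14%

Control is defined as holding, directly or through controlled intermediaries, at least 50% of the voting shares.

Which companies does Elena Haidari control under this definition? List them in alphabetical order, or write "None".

Anchor Ltd, Lumen LLC, Selkirk Pte Ltd

Elena holds 85% of Anchor, so Elena controls Anchor.
Elena holds 53% of Selkirk, so Elena controls Selkirk.
Anchor holds 60% of Lumen, so Elena controls Lumen.
No other company's threshold is met.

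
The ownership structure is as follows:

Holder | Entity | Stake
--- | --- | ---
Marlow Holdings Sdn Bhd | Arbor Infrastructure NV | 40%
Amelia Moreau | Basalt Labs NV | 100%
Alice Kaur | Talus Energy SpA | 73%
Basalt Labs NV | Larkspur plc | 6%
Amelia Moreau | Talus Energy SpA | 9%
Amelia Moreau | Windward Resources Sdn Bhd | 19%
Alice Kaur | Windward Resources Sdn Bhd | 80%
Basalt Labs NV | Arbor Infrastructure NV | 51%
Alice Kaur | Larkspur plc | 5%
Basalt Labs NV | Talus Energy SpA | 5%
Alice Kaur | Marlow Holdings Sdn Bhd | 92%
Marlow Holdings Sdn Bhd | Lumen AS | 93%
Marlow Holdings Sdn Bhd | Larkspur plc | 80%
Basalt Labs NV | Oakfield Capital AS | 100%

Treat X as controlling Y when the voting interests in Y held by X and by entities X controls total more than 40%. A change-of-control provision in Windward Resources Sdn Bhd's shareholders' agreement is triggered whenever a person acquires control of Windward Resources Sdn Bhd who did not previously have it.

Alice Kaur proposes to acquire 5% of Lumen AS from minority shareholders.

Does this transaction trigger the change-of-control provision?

The purchase changes only Alice's holdings, so Alice is the only person who could newly come to control Windward.
Alice holds 80% of Windward, so Alice controls Windward.
So Alice already controls Windward before the transaction.
After the purchase, Alice holds 5% of Lumen directly.
Alice controlled Windward already, so this is not a new person acquiring control; every other person's position is unchanged or reduced.
No new person acquires control, so the clause is not triggered.

No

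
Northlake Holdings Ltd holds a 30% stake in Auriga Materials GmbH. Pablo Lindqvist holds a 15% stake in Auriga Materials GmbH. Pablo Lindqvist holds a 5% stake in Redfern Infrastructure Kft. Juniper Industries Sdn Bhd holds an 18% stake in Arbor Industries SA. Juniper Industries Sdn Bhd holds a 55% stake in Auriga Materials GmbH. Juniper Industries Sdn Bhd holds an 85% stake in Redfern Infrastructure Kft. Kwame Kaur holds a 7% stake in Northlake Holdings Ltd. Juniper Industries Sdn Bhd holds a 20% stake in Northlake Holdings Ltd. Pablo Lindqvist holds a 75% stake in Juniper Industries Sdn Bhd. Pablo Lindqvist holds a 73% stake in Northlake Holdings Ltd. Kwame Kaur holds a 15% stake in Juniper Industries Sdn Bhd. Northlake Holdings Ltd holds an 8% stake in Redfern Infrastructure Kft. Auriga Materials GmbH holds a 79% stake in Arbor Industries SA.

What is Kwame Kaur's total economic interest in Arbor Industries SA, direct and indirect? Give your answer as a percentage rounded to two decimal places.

11.59%

Kwame reaches Arbor along 4 paths.
Via Juniper → Auriga: 15% × 55% × 79% = 6.5175%.
Via Northlake → Auriga: 7% × 30% × 79% = 1.659%.
Via Juniper → Northlake → Auriga: 15% × 20% × 30% × 79% = 0.711%.
Via Juniper: 15% × 18% = 2.7%.
Total: 6.5175% + 1.659% + 0.711% + 2.7% = 11.5875%.
Rounded: 11.59%.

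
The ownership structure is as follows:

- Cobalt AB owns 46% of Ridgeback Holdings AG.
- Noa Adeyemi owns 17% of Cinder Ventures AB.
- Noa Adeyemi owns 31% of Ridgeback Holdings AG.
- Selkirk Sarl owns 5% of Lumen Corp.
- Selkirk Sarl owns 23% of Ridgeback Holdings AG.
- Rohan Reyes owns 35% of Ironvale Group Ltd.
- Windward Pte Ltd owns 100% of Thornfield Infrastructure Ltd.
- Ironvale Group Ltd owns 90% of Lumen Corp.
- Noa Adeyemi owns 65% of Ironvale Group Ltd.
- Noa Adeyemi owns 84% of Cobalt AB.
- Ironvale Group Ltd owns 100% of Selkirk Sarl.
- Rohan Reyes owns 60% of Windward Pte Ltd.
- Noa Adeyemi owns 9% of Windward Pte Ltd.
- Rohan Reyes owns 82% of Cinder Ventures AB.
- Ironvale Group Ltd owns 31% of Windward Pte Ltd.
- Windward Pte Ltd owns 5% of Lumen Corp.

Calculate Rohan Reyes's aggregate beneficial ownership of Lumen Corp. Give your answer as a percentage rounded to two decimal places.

36.79%

Rohan reaches Lumen along 4 paths.
Via Ironvale → Windward: 35% × 31% × 5% = 0.5425%.
Via Windward: 60% × 5% = 3%.
Via Ironvale → Selkirk: 35% × 100% × 5% = 1.75%.
Via Ironvale: 35% × 90% = 31.5%.
Total: 0.5425% + 3% + 1.75% + 31.5% = 36.7925%.
Rounded: 36.79%.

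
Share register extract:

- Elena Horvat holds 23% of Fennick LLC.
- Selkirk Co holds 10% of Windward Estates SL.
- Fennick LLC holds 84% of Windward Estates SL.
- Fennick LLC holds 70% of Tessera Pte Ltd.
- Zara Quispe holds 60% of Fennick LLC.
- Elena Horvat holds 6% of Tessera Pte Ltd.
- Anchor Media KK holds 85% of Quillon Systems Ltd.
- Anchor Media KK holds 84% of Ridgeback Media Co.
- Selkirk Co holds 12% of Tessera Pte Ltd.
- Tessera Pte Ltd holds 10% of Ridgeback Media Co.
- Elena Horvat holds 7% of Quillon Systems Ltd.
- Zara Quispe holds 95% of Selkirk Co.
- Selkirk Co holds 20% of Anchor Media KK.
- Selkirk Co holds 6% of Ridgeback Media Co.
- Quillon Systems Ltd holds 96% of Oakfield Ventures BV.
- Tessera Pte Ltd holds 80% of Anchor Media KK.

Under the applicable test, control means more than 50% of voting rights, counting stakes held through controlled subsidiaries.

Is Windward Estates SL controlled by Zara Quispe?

Yes

Zara holds 95% of Selkirk, so Zara controls Selkirk.
Zara holds 60% of Fennick, so Zara controls Fennick.
Selkirk and Fennick together hold 10% + 84% = 94% of Windward, so Zara controls Windward.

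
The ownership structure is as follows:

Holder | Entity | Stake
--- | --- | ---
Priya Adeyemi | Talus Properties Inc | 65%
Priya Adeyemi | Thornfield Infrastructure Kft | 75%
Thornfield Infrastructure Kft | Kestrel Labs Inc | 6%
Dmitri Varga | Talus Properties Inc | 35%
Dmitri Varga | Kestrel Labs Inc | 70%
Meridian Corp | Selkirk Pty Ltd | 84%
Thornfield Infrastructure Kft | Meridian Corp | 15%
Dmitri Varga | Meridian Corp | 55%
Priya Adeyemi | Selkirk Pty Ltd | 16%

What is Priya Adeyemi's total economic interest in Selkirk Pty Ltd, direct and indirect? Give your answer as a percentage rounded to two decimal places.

25.45%

Priya reaches Selkirk along 2 paths.
Via Thornfield → Meridian: 75% × 15% × 84% = 9.45%.
Direct stake: 16% = 16%.
Total: 9.45% + 16% = 25.45%.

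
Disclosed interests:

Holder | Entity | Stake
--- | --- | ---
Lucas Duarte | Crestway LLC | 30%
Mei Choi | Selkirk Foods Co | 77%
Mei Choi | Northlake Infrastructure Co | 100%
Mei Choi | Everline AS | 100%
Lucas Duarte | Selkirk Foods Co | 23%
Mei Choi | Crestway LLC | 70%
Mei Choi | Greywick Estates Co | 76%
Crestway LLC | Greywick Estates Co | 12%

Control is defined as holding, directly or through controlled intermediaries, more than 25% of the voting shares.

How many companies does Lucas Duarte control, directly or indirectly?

Lucas holds 30% of Crestway, so Lucas controls Crestway.
No other company's threshold is met.
Lucas controls 1 company.

1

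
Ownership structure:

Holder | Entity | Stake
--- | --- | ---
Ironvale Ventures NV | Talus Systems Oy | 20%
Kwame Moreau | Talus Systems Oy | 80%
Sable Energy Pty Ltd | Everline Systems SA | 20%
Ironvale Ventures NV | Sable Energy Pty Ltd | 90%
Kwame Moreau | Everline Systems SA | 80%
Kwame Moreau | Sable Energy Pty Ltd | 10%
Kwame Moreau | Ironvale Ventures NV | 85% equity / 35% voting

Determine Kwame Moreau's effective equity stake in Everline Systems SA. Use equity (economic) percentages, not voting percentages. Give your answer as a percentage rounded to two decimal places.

Kwame reaches Everline along 3 paths.
Via Ironvale → Sable: 85% × 90% × 20% = 15.3%.
Via Sable: 10% × 20% = 2%.
Direct stake: 80% = 80%.
Total: 15.3% + 2% + 80% = 97.3%.
Rounded: 97.30%.

97.30%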